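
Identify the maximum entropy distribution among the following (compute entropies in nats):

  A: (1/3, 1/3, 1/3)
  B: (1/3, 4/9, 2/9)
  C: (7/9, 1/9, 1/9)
A

For a discrete distribution over n outcomes, entropy is maximized by the uniform distribution.

Computing entropies:
H(A) = 1.0986 nats
H(B) = 1.0609 nats
H(C) = 0.6837 nats

The uniform distribution (where all probabilities equal 1/3) achieves the maximum entropy of log_e(3) = 1.0986 nats.

Distribution A has the highest entropy.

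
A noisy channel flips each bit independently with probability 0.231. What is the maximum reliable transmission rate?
0.2202 bits

For a binary symmetric channel (BSC) with error probability p:
Capacity C = 1 - H(p) bits per symbol

where H(p) = -p log₂(p) - (1-p) log₂(1-p) is the binary entropy function.

H(0.231) = 0.7798 bits
C = 1 - 0.7798 = 0.2202 bits per symbol

This means we can reliably transmit up to 0.2202 bits of information per channel use.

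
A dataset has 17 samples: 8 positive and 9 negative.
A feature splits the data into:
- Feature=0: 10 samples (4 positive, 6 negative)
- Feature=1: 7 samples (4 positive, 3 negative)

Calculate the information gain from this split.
0.0207 bits

Information Gain = H(Y) - H(Y|Feature)

Before split:
P(positive) = 8/17 = 0.4706
H(Y) = 0.9975 bits

After split:
Feature=0: H = 0.9710 bits (weight = 10/17)
Feature=1: H = 0.9852 bits (weight = 7/17)
H(Y|Feature) = (10/17)×0.9710 + (7/17)×0.9852 = 0.9768 bits

Information Gain = 0.9975 - 0.9768 = 0.0207 bits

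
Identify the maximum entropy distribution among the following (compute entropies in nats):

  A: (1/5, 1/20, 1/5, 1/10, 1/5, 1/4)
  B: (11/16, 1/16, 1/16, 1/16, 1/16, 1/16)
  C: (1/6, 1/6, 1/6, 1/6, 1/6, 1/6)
C

For a discrete distribution over n outcomes, entropy is maximized by the uniform distribution.

Computing entropies:
H(A) = 1.6923 nats
H(B) = 1.1240 nats
H(C) = 1.7918 nats

The uniform distribution (where all probabilities equal 1/6) achieves the maximum entropy of log_e(6) = 1.7918 nats.

Distribution C has the highest entropy.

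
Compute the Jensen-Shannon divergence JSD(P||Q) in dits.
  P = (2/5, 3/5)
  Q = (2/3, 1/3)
0.0157 dits

Jensen-Shannon divergence is:
JSD(P||Q) = 0.5 × D_KL(P||M) + 0.5 × D_KL(Q||M)
where M = 0.5 × (P + Q) is the mixture distribution.

M = 0.5 × (2/5, 3/5) + 0.5 × (2/3, 1/3) = (8/15, 7/15)

D_KL(P||M) = 0.0155 dits
D_KL(Q||M) = 0.0159 dits

JSD(P||Q) = 0.5 × 0.0155 + 0.5 × 0.0159 = 0.0157 dits

Unlike KL divergence, JSD is symmetric and bounded: 0 ≤ JSD ≤ log(2).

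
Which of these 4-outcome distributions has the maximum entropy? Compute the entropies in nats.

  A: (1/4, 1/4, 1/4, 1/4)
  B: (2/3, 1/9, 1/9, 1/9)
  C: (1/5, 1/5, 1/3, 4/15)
A

For a discrete distribution over n outcomes, entropy is maximized by the uniform distribution.

Computing entropies:
H(A) = 1.3863 nats
H(B) = 1.0027 nats
H(C) = 1.3624 nats

The uniform distribution (where all probabilities equal 1/4) achieves the maximum entropy of log_e(4) = 1.3863 nats.

Distribution A has the highest entropy.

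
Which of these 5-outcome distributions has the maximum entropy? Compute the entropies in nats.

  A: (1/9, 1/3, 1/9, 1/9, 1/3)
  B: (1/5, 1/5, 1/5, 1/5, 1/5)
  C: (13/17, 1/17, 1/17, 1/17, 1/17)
B

For a discrete distribution over n outcomes, entropy is maximized by the uniform distribution.

Computing entropies:
H(A) = 1.4648 nats
H(B) = 1.6094 nats
H(C) = 0.8718 nats

The uniform distribution (where all probabilities equal 1/5) achieves the maximum entropy of log_e(5) = 1.6094 nats.

Distribution B has the highest entropy.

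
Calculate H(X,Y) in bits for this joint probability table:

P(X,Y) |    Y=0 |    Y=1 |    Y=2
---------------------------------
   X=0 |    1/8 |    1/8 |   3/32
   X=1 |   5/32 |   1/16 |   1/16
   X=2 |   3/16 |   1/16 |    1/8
3.0664 bits

Joint entropy is H(X,Y) = -Σ_{x,y} p(x,y) log p(x,y).

Summing over all non-zero entries:
H(X,Y) = -[1/8·log_2(1/8) + 1/8·log_2(1/8) + 3/32·log_2(3/32) + 5/32·log_2(5/32) + 1/16·log_2(1/16) + 1/16·log_2(1/16) + 3/16·log_2(3/16) + 1/16·log_2(1/16) + 1/8·log_2(1/8)]
H(X,Y) = 3.0664 bits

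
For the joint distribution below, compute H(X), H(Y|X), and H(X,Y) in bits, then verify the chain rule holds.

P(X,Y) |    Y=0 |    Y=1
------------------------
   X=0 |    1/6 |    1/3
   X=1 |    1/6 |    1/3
H(X,Y) = 1.9183, H(X) = 1.0000, H(Y|X) = 0.9183 (all in bits)

Chain rule: H(X,Y) = H(X) + H(Y|X)

Left side — joint entropy directly:
H(X,Y) = -Σ p(x,y) log p(x,y) = 1.9183 bits

Right side — compute H(Y|X) from the conditional distributions:
P(X) = (1/2, 1/2), so H(X) = 1.0000 bits
H(Y|X) = Σ_x P(X=x) · H(Y|X=x):
  P(Y|X=0) = (1/3, 2/3), H(Y|X=0) = 0.9183, weight P(X=0) = 1/2
  P(Y|X=1) = (1/3, 2/3), H(Y|X=1) = 0.9183, weight P(X=1) = 1/2
H(Y|X) = 0.9183 bits

H(X) + H(Y|X) = 1.0000 + 0.9183 = 1.9183 bits

Both sides equal 1.9183 bits. ✓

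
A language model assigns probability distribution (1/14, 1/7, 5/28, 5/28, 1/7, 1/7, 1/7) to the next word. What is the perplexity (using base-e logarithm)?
6.7919

Perplexity is e^H (or exp(H) for natural log).

First, H = -Σ p log p = 1.9157 nats
Perplexity = e^1.9157 = 6.7919

Interpretation: The model's uncertainty is equivalent to choosing uniformly among 6.8 options.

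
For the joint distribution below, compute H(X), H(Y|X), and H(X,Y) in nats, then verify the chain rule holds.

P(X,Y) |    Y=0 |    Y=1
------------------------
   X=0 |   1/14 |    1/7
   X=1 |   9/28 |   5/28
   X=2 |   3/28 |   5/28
H(X,Y) = 1.6859, H(X) = 1.0346, H(Y|X) = 0.6513 (all in nats)

Chain rule: H(X,Y) = H(X) + H(Y|X)

Left side — joint entropy directly:
H(X,Y) = -Σ p(x,y) log p(x,y) = 1.6859 nats

Right side — compute H(Y|X) from the conditional distributions:
P(X) = (3/14, 1/2, 2/7), so H(X) = 1.0346 nats
H(Y|X) = Σ_x P(X=x) · H(Y|X=x):
  P(Y|X=0) = (1/3, 2/3), H(Y|X=0) = 0.6365, weight P(X=0) = 3/14
  P(Y|X=1) = (9/14, 5/14), H(Y|X=1) = 0.6518, weight P(X=1) = 1/2
  P(Y|X=2) = (3/8, 5/8), H(Y|X=2) = 0.6616, weight P(X=2) = 2/7
H(Y|X) = 0.6513 nats

H(X) + H(Y|X) = 1.0346 + 0.6513 = 1.6859 nats

Both sides equal 1.6859 nats. ✓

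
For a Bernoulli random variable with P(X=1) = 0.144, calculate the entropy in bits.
0.5946 bits

The binary entropy function is:
H(p) = -p log(p) - (1-p) log(1-p)

H(0.144) = -0.144 × log_2(0.144) - 0.856 × log_2(0.856)
H(0.144) = 0.5946 bits

Note: Binary entropy is maximized at p=0.5 (H=1 bit) and minimized at p=0 or p=1 (H=0).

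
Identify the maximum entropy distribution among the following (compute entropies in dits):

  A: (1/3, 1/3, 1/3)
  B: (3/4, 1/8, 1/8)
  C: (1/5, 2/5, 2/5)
A

For a discrete distribution over n outcomes, entropy is maximized by the uniform distribution.

Computing entropies:
H(A) = 0.4771 dits
H(B) = 0.3195 dits
H(C) = 0.4581 dits

The uniform distribution (where all probabilities equal 1/3) achieves the maximum entropy of log_10(3) = 0.4771 dits.

Distribution A has the highest entropy.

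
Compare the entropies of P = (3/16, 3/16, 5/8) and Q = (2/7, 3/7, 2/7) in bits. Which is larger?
Q

Computing entropies in bits:
H(P) = 1.3294
H(Q) = 1.5567

Distribution Q has higher entropy.

Intuition: The distribution closer to uniform (more spread out) has higher entropy.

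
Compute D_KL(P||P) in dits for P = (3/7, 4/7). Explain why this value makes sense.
0.0000 dits

KL divergence satisfies the Gibbs inequality: D_KL(P||Q) ≥ 0 for all distributions P, Q.

D_KL(P||Q) = Σ p(x) log(p(x)/q(x))
Each term is p(x) × log_10(p(x)/p(x)) = p(x) × log_10(1) = 0, so the sum is 0.
D_KL(P||Q) = 0.0000 dits

When P = Q, the KL divergence is exactly 0, as there is no 'divergence' between identical distributions.

This non-negativity is a fundamental property: relative entropy cannot be negative because it measures how different Q is from P.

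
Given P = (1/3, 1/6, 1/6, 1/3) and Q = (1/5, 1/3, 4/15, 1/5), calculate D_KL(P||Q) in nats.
0.1467 nats

KL divergence: D_KL(P||Q) = Σ p(x) log(p(x)/q(x))

Computing term by term:
  x=0: 1/3 × log_e[(1/3)/(1/5)] = 1/3 × 0.5108 = 0.1703
  x=1: 1/6 × log_e[(1/6)/(1/3)] = 1/6 × -0.6931 = -0.1155
  x=2: 1/6 × log_e[(1/6)/(4/15)] = 1/6 × -0.4700 = -0.0783
  x=3: 1/3 × log_e[(1/3)/(1/5)] = 1/3 × 0.5108 = 0.1703

D_KL(P||Q) = 0.1467 nats

Note: KL divergence is always non-negative and equals 0 iff P = Q.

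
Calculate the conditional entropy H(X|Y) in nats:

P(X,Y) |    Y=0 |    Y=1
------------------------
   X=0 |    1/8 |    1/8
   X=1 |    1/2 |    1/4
0.5514 nats

Using the chain rule: H(X|Y) = H(X,Y) - H(Y)

First, compute H(X,Y) = 1.2130 nats

Marginal P(Y) = (5/8, 3/8)
H(Y) = 0.6616 nats

H(X|Y) = H(X,Y) - H(Y) = 1.2130 - 0.6616 = 0.5514 nats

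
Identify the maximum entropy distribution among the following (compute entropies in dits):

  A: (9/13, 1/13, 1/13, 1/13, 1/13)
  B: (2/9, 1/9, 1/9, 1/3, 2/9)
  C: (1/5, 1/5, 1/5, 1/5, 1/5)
C

For a discrete distribution over n outcomes, entropy is maximized by the uniform distribution.

Computing entropies:
H(A) = 0.4533 dits
H(B) = 0.6614 dits
H(C) = 0.6990 dits

The uniform distribution (where all probabilities equal 1/5) achieves the maximum entropy of log_10(5) = 0.6990 dits.

Distribution C has the highest entropy.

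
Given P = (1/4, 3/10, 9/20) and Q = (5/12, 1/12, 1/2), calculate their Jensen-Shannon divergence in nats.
0.0437 nats

Jensen-Shannon divergence is:
JSD(P||Q) = 0.5 × D_KL(P||M) + 0.5 × D_KL(Q||M)
where M = 0.5 × (P + Q) is the mixture distribution.

M = 0.5 × (1/4, 3/10, 9/20) + 0.5 × (5/12, 1/12, 1/2) = (1/3, 0.191667, 19/40)

D_KL(P||M) = 0.0382 nats
D_KL(Q||M) = 0.0492 nats

JSD(P||Q) = 0.5 × 0.0382 + 0.5 × 0.0492 = 0.0437 nats

Unlike KL divergence, JSD is symmetric and bounded: 0 ≤ JSD ≤ log(2).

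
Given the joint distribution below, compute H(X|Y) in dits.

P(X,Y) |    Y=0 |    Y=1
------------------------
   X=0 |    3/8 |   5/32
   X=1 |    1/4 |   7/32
0.2933 dits

Using the chain rule: H(X|Y) = H(X,Y) - H(Y)

First, compute H(X,Y) = 0.5806 dits

Marginal P(Y) = (5/8, 3/8)
H(Y) = 0.2873 dits

H(X|Y) = H(X,Y) - H(Y) = 0.5806 - 0.2873 = 0.2933 dits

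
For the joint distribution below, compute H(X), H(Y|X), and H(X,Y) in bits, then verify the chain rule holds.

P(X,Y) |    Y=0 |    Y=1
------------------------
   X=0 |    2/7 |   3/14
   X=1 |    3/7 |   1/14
H(X,Y) = 1.7885, H(X) = 1.0000, H(Y|X) = 0.7885 (all in bits)

Chain rule: H(X,Y) = H(X) + H(Y|X)

Left side — joint entropy directly:
H(X,Y) = -Σ p(x,y) log p(x,y) = 1.7885 bits

Right side — compute H(Y|X) from the conditional distributions:
P(X) = (1/2, 1/2), so H(X) = 1.0000 bits
H(Y|X) = Σ_x P(X=x) · H(Y|X=x):
  P(Y|X=0) = (4/7, 3/7), H(Y|X=0) = 0.9852, weight P(X=0) = 1/2
  P(Y|X=1) = (6/7, 1/7), H(Y|X=1) = 0.5917, weight P(X=1) = 1/2
H(Y|X) = 0.7885 bits

H(X) + H(Y|X) = 1.0000 + 0.7885 = 1.7885 bits

Both sides equal 1.7885 bits. ✓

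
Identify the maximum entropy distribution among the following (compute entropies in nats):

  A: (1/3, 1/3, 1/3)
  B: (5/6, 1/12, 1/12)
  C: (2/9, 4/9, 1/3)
A

For a discrete distribution over n outcomes, entropy is maximized by the uniform distribution.

Computing entropies:
H(A) = 1.0986 nats
H(B) = 0.5661 nats
H(C) = 1.0609 nats

The uniform distribution (where all probabilities equal 1/3) achieves the maximum entropy of log_e(3) = 1.0986 nats.

Distribution A has the highest entropy.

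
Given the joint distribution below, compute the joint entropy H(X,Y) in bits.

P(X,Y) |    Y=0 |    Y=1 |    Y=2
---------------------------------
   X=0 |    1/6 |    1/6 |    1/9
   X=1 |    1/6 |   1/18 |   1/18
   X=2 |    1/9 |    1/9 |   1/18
3.0441 bits

Joint entropy is H(X,Y) = -Σ_{x,y} p(x,y) log p(x,y).

Summing over all non-zero entries:
H(X,Y) = -[1/6·log_2(1/6) + 1/6·log_2(1/6) + 1/9·log_2(1/9) + 1/6·log_2(1/6) + 1/18·log_2(1/18) + 1/18·log_2(1/18) + 1/9·log_2(1/9) + 1/9·log_2(1/9) + 1/18·log_2(1/18)]
H(X,Y) = 3.0441 bits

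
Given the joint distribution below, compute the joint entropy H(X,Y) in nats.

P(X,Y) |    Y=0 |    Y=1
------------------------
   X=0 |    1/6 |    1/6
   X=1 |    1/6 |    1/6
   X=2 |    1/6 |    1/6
1.7918 nats

Joint entropy is H(X,Y) = -Σ_{x,y} p(x,y) log p(x,y).

Summing over all non-zero entries:
H(X,Y) = -[1/6·log_e(1/6) + 1/6·log_e(1/6) + 1/6·log_e(1/6) + 1/6·log_e(1/6) + 1/6·log_e(1/6) + 1/6·log_e(1/6)]
H(X,Y) = 1.7918 nats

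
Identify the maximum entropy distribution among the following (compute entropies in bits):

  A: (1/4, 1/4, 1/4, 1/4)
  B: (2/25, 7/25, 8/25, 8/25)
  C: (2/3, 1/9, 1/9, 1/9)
A

For a discrete distribution over n outcomes, entropy is maximized by the uniform distribution.

Computing entropies:
H(A) = 2.0000 bits
H(B) = 1.8578 bits
H(C) = 1.4466 bits

The uniform distribution (where all probabilities equal 1/4) achieves the maximum entropy of log_2(4) = 2.0000 bits.

Distribution A has the highest entropy.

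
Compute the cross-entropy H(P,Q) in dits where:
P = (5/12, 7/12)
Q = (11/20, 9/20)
0.3105 dits

Cross-entropy: H(P,Q) = -Σ p(x) log q(x)

Alternatively: H(P,Q) = H(P) + D_KL(P||Q)
H(P) = 0.2950 dits
D_KL(P||Q) = 0.0155 dits

H(P,Q) = 0.2950 + 0.0155 = 0.3105 dits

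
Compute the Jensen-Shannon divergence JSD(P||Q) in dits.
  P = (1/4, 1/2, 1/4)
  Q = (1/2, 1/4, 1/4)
0.0184 dits

Jensen-Shannon divergence is:
JSD(P||Q) = 0.5 × D_KL(P||M) + 0.5 × D_KL(Q||M)
where M = 0.5 × (P + Q) is the mixture distribution.

M = 0.5 × (1/4, 1/2, 1/4) + 0.5 × (1/2, 1/4, 1/4) = (3/8, 3/8, 1/4)

D_KL(P||M) = 0.0184 dits
D_KL(Q||M) = 0.0184 dits

JSD(P||Q) = 0.5 × 0.0184 + 0.5 × 0.0184 = 0.0184 dits

Unlike KL divergence, JSD is symmetric and bounded: 0 ≤ JSD ≤ log(2).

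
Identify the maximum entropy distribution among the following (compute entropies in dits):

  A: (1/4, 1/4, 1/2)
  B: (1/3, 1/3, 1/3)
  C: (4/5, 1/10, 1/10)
B

For a discrete distribution over n outcomes, entropy is maximized by the uniform distribution.

Computing entropies:
H(A) = 0.4515 dits
H(B) = 0.4771 dits
H(C) = 0.2775 dits

The uniform distribution (where all probabilities equal 1/3) achieves the maximum entropy of log_10(3) = 0.4771 dits.

Distribution B has the highest entropy.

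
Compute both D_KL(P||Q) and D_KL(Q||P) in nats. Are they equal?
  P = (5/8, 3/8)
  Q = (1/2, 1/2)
D_KL(P||Q) = 0.0316, D_KL(Q||P) = 0.0323

KL divergence is not symmetric: D_KL(P||Q) ≠ D_KL(Q||P) in general.

D_KL(P||Q) = 0.0316 nats
D_KL(Q||P) = 0.0323 nats

No, they are not equal!

This asymmetry is why KL divergence is not a true distance metric.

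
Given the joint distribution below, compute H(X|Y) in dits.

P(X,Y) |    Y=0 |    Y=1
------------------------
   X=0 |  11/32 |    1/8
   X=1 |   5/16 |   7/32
0.2951 dits

Using the chain rule: H(X|Y) = H(X,Y) - H(Y)

First, compute H(X,Y) = 0.5745 dits

Marginal P(Y) = (21/32, 11/32)
H(Y) = 0.2795 dits

H(X|Y) = H(X,Y) - H(Y) = 0.5745 - 0.2795 = 0.2951 dits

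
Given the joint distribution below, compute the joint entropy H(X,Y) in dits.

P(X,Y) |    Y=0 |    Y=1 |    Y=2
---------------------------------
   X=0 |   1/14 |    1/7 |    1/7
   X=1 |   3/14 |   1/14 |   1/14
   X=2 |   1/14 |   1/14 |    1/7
0.9149 dits

Joint entropy is H(X,Y) = -Σ_{x,y} p(x,y) log p(x,y).

Summing over all non-zero entries:
H(X,Y) = -[1/14·log_10(1/14) + 1/7·log_10(1/7) + 1/7·log_10(1/7) + 3/14·log_10(3/14) + 1/14·log_10(1/14) + 1/14·log_10(1/14) + 1/14·log_10(1/14) + 1/14·log_10(1/14) + 1/7·log_10(1/7)]
H(X,Y) = 0.9149 dits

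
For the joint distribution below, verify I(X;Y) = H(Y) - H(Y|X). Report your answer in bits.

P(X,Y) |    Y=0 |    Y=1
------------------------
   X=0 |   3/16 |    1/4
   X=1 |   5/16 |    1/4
I(X;Y) = 0.0115 bits

Mutual information has multiple equivalent forms:
- I(X;Y) = H(X) - H(X|Y)
- I(X;Y) = H(Y) - H(Y|X)
- I(X;Y) = H(X) + H(Y) - H(X,Y)

Computing all quantities:
H(X) = 0.9887, H(Y) = 1.0000, H(X,Y) = 1.9772
H(X|Y) = 0.9772, H(Y|X) = 0.9885

Verification:
H(X) - H(X|Y) = 0.9887 - 0.9772 = 0.0115
H(Y) - H(Y|X) = 1.0000 - 0.9885 = 0.0115
H(X) + H(Y) - H(X,Y) = 0.9887 + 1.0000 - 1.9772 = 0.0115

All forms give I(X;Y) = 0.0115 bits. ✓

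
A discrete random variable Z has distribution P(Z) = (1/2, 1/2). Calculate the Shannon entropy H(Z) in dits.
0.3010 dits

Shannon entropy is H(X) = -Σ p(x) log p(x).

For P = (1/2, 1/2):
H = -1/2 × log_10(1/2) -1/2 × log_10(1/2)
H = 0.3010 dits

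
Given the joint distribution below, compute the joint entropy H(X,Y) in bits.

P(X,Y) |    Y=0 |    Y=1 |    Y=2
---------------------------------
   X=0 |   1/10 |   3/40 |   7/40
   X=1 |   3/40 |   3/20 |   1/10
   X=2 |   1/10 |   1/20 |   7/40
3.0639 bits

Joint entropy is H(X,Y) = -Σ_{x,y} p(x,y) log p(x,y).

Summing over all non-zero entries:
H(X,Y) = -[1/10·log_2(1/10) + 3/40·log_2(3/40) + 7/40·log_2(7/40) + 3/40·log_2(3/40) + 3/20·log_2(3/20) + 1/10·log_2(1/10) + 1/10·log_2(1/10) + 1/20·log_2(1/20) + 7/40·log_2(7/40)]
H(X,Y) = 3.0639 bits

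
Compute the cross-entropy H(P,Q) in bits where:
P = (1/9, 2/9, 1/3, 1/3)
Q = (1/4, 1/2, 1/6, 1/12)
2.5011 bits

Cross-entropy: H(P,Q) = -Σ p(x) log q(x)

Alternatively: H(P,Q) = H(P) + D_KL(P||Q)
H(P) = 1.8911 bits
D_KL(P||Q) = 0.6100 bits

H(P,Q) = 1.8911 + 0.6100 = 2.5011 bits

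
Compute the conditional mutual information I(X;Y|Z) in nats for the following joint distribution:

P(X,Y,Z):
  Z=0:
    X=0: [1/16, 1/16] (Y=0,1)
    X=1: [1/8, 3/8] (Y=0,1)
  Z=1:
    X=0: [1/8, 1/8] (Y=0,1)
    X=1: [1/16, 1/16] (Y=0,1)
0.0140 nats

Conditional mutual information: I(X;Y|Z) = H(X|Z) + H(Y|Z) - H(X,Y|Z)

H(Z) = 0.6616
H(X,Z) = 1.2130 → H(X|Z) = 0.5514
H(Y,Z) = 1.3033 → H(Y|Z) = 0.6417
H(X,Y,Z) = 1.8407 → H(X,Y|Z) = 1.1792

I(X;Y|Z) = 0.5514 + 0.6417 - 1.1792 = 0.0140 nats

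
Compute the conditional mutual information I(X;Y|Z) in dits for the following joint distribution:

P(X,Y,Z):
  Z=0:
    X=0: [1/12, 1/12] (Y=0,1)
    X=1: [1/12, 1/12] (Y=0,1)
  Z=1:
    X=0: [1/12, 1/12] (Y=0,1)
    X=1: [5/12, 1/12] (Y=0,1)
0.0148 dits

Conditional mutual information: I(X;Y|Z) = H(X|Z) + H(Y|Z) - H(X,Y|Z)

H(Z) = 0.2764
H(X,Z) = 0.5396 → H(X|Z) = 0.2632
H(Y,Z) = 0.5396 → H(Y|Z) = 0.2632
H(X,Y,Z) = 0.7879 → H(X,Y|Z) = 0.5115

I(X;Y|Z) = 0.2632 + 0.2632 - 0.5115 = 0.0148 dits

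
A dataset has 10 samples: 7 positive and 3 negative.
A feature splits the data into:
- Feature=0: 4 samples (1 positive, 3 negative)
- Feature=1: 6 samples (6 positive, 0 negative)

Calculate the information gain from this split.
0.5568 bits

Information Gain = H(Y) - H(Y|Feature)

Before split:
P(positive) = 7/10 = 0.7000
H(Y) = 0.8813 bits

After split:
Feature=0: H = 0.8113 bits (weight = 4/10)
Feature=1: H = 0.0000 bits (weight = 6/10)
H(Y|Feature) = (4/10)×0.8113 + (6/10)×0.0000 = 0.3245 bits

Information Gain = 0.8813 - 0.3245 = 0.5568 bits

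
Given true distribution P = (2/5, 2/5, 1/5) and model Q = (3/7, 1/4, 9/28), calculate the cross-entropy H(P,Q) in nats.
1.1204 nats

Cross-entropy: H(P,Q) = -Σ p(x) log q(x)

Alternatively: H(P,Q) = H(P) + D_KL(P||Q)
H(P) = 1.0549 nats
D_KL(P||Q) = 0.0655 nats

H(P,Q) = 1.0549 + 0.0655 = 1.1204 nats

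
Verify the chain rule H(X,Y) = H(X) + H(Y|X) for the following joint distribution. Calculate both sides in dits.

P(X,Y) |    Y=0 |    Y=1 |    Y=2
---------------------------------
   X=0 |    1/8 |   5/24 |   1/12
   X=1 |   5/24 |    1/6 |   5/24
H(X,Y) = 0.7583, H(X) = 0.2950, H(Y|X) = 0.4633 (all in dits)

Chain rule: H(X,Y) = H(X) + H(Y|X)

Left side — joint entropy directly:
H(X,Y) = -Σ p(x,y) log p(x,y) = 0.7583 dits

Right side — compute H(Y|X) from the conditional distributions:
P(X) = (5/12, 7/12), so H(X) = 0.2950 dits
H(Y|X) = Σ_x P(X=x) · H(Y|X=x):
  P(Y|X=0) = (3/10, 1/2, 1/5), H(Y|X=0) = 0.4472, weight P(X=0) = 5/12
  P(Y|X=1) = (5/14, 2/7, 5/14), H(Y|X=1) = 0.4748, weight P(X=1) = 7/12
H(Y|X) = 0.4633 dits

H(X) + H(Y|X) = 0.2950 + 0.4633 = 0.7583 dits

Both sides equal 0.7583 dits. ✓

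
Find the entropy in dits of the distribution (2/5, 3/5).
0.2923 dits

Shannon entropy is H(X) = -Σ p(x) log p(x).

For P = (2/5, 3/5):
H = -2/5 × log_10(2/5) -3/5 × log_10(3/5)
H = 0.2923 dits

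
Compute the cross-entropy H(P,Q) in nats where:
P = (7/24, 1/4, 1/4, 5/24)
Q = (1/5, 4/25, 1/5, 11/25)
1.5010 nats

Cross-entropy: H(P,Q) = -Σ p(x) log q(x)

Alternatively: H(P,Q) = H(P) + D_KL(P||Q)
H(P) = 1.3793 nats
D_KL(P||Q) = 0.1216 nats

H(P,Q) = 1.3793 + 0.1216 = 1.5010 nats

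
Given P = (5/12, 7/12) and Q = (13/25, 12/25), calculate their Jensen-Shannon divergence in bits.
0.0077 bits

Jensen-Shannon divergence is:
JSD(P||Q) = 0.5 × D_KL(P||M) + 0.5 × D_KL(Q||M)
where M = 0.5 × (P + Q) is the mixture distribution.

M = 0.5 × (5/12, 7/12) + 0.5 × (13/25, 12/25) = (0.468333, 0.531667)

D_KL(P||M) = 0.0078 bits
D_KL(Q||M) = 0.0077 bits

JSD(P||Q) = 0.5 × 0.0078 + 0.5 × 0.0077 = 0.0077 bits

Unlike KL divergence, JSD is symmetric and bounded: 0 ≤ JSD ≤ log(2).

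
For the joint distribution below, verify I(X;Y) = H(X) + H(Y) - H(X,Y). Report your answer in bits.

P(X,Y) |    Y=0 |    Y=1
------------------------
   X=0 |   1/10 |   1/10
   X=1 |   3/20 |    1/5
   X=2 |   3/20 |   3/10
I(X;Y) = 0.0129 bits

Mutual information has multiple equivalent forms:
- I(X;Y) = H(X) - H(X|Y)
- I(X;Y) = H(Y) - H(Y|X)
- I(X;Y) = H(X) + H(Y) - H(X,Y)

Computing all quantities:
H(X) = 1.5129, H(Y) = 0.9710, H(X,Y) = 2.4710
H(X|Y) = 1.5000, H(Y|X) = 0.9581

Verification:
H(X) - H(X|Y) = 1.5129 - 1.5000 = 0.0129
H(Y) - H(Y|X) = 0.9710 - 0.9581 = 0.0129
H(X) + H(Y) - H(X,Y) = 1.5129 + 0.9710 - 2.4710 = 0.0129

All forms give I(X;Y) = 0.0129 bits. ✓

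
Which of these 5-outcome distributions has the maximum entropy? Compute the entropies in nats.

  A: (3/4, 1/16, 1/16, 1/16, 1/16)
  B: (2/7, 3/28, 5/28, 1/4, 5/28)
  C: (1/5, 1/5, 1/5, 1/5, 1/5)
C

For a discrete distribution over n outcomes, entropy is maximized by the uniform distribution.

Computing entropies:
H(A) = 0.9089 nats
H(B) = 1.5591 nats
H(C) = 1.6094 nats

The uniform distribution (where all probabilities equal 1/5) achieves the maximum entropy of log_e(5) = 1.6094 nats.

Distribution C has the highest entropy.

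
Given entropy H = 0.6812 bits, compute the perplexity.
1.6035

Perplexity is 2^H (or exp(H) for natural log).

H = 0.6812 bits
Perplexity = 2^0.6812 = 1.6035

Interpretation: The model's uncertainty is equivalent to choosing uniformly among 1.6 options.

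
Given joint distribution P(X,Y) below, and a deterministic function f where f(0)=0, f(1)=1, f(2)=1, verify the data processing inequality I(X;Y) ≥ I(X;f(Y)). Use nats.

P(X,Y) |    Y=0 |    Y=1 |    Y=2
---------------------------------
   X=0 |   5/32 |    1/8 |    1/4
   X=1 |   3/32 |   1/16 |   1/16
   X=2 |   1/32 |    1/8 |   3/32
I(X;Y) = 0.0461, I(X;f(Y)) = 0.0287, inequality holds: 0.0461 ≥ 0.0287

Data Processing Inequality: For any Markov chain X → Y → Z, we have I(X;Y) ≥ I(X;Z).

Here Z = f(Y) is a deterministic function of Y, forming X → Y → Z.

Original I(X;Y) = 0.0461 nats

After applying f:
P(X,Z) where Z=f(Y):
- P(X,Z=0) = P(X,Y=0)
- P(X,Z=1) = P(X,Y=1) + P(X,Y=2)

I(X;Z) = I(X;f(Y)) = 0.0287 nats

Verification: 0.0461 ≥ 0.0287 ✓

Information cannot be created by processing; the function f can only lose information about X.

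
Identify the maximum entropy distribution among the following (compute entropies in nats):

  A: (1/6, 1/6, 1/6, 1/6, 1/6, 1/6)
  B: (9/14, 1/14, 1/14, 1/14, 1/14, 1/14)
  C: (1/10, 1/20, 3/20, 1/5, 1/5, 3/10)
A

For a discrete distribution over n outcomes, entropy is maximized by the uniform distribution.

Computing entropies:
H(A) = 1.7918 nats
H(B) = 1.2266 nats
H(C) = 1.6696 nats

The uniform distribution (where all probabilities equal 1/6) achieves the maximum entropy of log_e(6) = 1.7918 nats.

Distribution A has the highest entropy.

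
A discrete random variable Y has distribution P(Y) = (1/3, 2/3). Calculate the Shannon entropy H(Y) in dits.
0.2764 dits

Shannon entropy is H(X) = -Σ p(x) log p(x).

For P = (1/3, 2/3):
H = -1/3 × log_10(1/3) -2/3 × log_10(2/3)
H = 0.2764 dits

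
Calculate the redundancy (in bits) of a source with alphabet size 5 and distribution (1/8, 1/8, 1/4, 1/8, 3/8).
0.1663 bits

Redundancy measures how far a source is from maximum entropy:
R = H_max - H(X)

Maximum entropy for 5 symbols: H_max = log_2(5) = 2.3219 bits
Actual entropy: H(X) = 2.1556 bits
Redundancy: R = 2.3219 - 2.1556 = 0.1663 bits

This redundancy represents potential for compression: the source could be compressed by 0.1663 bits per symbol.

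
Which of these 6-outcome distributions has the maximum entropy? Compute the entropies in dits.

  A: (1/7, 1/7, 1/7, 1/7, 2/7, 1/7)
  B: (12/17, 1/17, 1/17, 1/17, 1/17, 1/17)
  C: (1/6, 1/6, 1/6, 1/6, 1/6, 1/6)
C

For a discrete distribution over n outcomes, entropy is maximized by the uniform distribution.

Computing entropies:
H(A) = 0.7591 dits
H(B) = 0.4687 dits
H(C) = 0.7782 dits

The uniform distribution (where all probabilities equal 1/6) achieves the maximum entropy of log_10(6) = 0.7782 dits.

Distribution C has the highest entropy.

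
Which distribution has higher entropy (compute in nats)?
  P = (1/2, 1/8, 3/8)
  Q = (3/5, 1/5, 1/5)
P

Computing entropies in nats:
H(P) = 0.9743
H(Q) = 0.9503

Distribution P has higher entropy.

Intuition: The distribution closer to uniform (more spread out) has higher entropy.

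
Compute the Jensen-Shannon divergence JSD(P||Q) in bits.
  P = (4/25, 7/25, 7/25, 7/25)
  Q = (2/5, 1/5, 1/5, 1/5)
0.0528 bits

Jensen-Shannon divergence is:
JSD(P||Q) = 0.5 × D_KL(P||M) + 0.5 × D_KL(Q||M)
where M = 0.5 × (P + Q) is the mixture distribution.

M = 0.5 × (4/25, 7/25, 7/25, 7/25) + 0.5 × (2/5, 1/5, 1/5, 1/5) = (7/25, 6/25, 6/25, 6/25)

D_KL(P||M) = 0.0576 bits
D_KL(Q||M) = 0.0480 bits

JSD(P||Q) = 0.5 × 0.0576 + 0.5 × 0.0480 = 0.0528 bits

Unlike KL divergence, JSD is symmetric and bounded: 0 ≤ JSD ≤ log(2).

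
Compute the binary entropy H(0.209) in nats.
0.5126 nats

The binary entropy function is:
H(p) = -p log(p) - (1-p) log(1-p)

H(0.209) = -0.209 × log_e(0.209) - 0.791 × log_e(0.791)
H(0.209) = 0.5126 nats

Note: Binary entropy is maximized at p=0.5 (H=1 bit) and minimized at p=0 or p=1 (H=0).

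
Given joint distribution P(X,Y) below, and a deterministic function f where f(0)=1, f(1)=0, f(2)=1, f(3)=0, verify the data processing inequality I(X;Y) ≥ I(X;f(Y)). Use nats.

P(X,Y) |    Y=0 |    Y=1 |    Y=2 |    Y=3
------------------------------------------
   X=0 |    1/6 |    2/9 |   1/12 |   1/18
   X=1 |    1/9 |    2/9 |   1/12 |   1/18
I(X;Y) = 0.0040, I(X;f(Y)) = 0.0019, inequality holds: 0.0040 ≥ 0.0019

Data Processing Inequality: For any Markov chain X → Y → Z, we have I(X;Y) ≥ I(X;Z).

Here Z = f(Y) is a deterministic function of Y, forming X → Y → Z.

Original I(X;Y) = 0.0040 nats

After applying f:
P(X,Z) where Z=f(Y):
- P(X,Z=0) = P(X,Y=1) + P(X,Y=3)
- P(X,Z=1) = P(X,Y=0) + P(X,Y=2)

I(X;Z) = I(X;f(Y)) = 0.0019 nats

Verification: 0.0040 ≥ 0.0019 ✓

Information cannot be created by processing; the function f can only lose information about X.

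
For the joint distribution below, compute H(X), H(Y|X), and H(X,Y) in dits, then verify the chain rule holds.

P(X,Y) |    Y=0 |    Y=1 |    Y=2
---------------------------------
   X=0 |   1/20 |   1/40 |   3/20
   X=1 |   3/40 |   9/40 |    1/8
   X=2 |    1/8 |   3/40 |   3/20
H(X,Y) = 0.8925, H(X) = 0.4633, H(Y|X) = 0.4293 (all in dits)

Chain rule: H(X,Y) = H(X) + H(Y|X)

Left side — joint entropy directly:
H(X,Y) = -Σ p(x,y) log p(x,y) = 0.8925 dits

Right side — compute H(Y|X) from the conditional distributions:
P(X) = (9/40, 17/40, 7/20), so H(X) = 0.4633 dits
H(Y|X) = Σ_x P(X=x) · H(Y|X=x):
  P(Y|X=0) = (2/9, 1/9, 2/3), H(Y|X=0) = 0.3686, weight P(X=0) = 9/40
  P(Y|X=1) = (3/17, 9/17, 5/17), H(Y|X=1) = 0.4355, weight P(X=1) = 17/40
  P(Y|X=2) = (5/14, 3/14, 3/7), H(Y|X=2) = 0.4608, weight P(X=2) = 7/20
H(Y|X) = 0.4293 dits

H(X) + H(Y|X) = 0.4633 + 0.4293 = 0.8925 dits

Both sides equal 0.8925 dits. ✓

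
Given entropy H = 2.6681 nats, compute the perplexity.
14.4126

Perplexity is e^H (or exp(H) for natural log).

H = 2.6681 nats
Perplexity = e^2.6681 = 14.4126

Interpretation: The model's uncertainty is equivalent to choosing uniformly among 14.4 options.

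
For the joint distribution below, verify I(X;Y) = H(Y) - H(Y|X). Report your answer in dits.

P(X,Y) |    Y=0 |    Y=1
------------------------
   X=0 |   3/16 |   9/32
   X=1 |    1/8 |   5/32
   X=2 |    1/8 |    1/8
I(X;Y) = 0.0015 dits

Mutual information has multiple equivalent forms:
- I(X;Y) = H(X) - H(X|Y)
- I(X;Y) = H(Y) - H(Y|X)
- I(X;Y) = H(X) + H(Y) - H(X,Y)

Computing all quantities:
H(X) = 0.4597, H(Y) = 0.2976, H(X,Y) = 0.7559
H(X|Y) = 0.4583, H(Y|X) = 0.2962

Verification:
H(X) - H(X|Y) = 0.4597 - 0.4583 = 0.0015
H(Y) - H(Y|X) = 0.2976 - 0.2962 = 0.0015
H(X) + H(Y) - H(X,Y) = 0.4597 + 0.2976 - 0.7559 = 0.0015

All forms give I(X;Y) = 0.0015 dits. ✓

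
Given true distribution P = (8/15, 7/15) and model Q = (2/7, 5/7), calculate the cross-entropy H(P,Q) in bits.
1.1905 bits

Cross-entropy: H(P,Q) = -Σ p(x) log q(x)

Alternatively: H(P,Q) = H(P) + D_KL(P||Q)
H(P) = 0.9968 bits
D_KL(P||Q) = 0.1937 bits

H(P,Q) = 0.9968 + 0.1937 = 1.1905 bits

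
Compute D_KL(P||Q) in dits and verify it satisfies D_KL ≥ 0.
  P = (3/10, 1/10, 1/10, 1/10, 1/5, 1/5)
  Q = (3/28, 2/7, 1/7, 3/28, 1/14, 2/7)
0.1285 dits

KL divergence satisfies the Gibbs inequality: D_KL(P||Q) ≥ 0 for all distributions P, Q.

D_KL(P||Q) = Σ p(x) log(p(x)/q(x))
Term by term:
  x=0: 3/10 × log_10[(3/10)/(3/28)] = 0.1341
  x=1: 1/10 × log_10[(1/10)/(2/7)] = -0.0456
  x=2: 1/10 × log_10[(1/10)/(1/7)] = -0.0155
  x=3: 1/10 × log_10[(1/10)/(3/28)] = -0.0030
  x=4: 1/5 × log_10[(1/5)/(1/14)] = 0.0894
  x=5: 1/5 × log_10[(1/5)/(2/7)] = -0.0310
D_KL(P||Q) = 0.1285 dits

D_KL(P||Q) = 0.1285 ≥ 0 ✓

This non-negativity is a fundamental property: relative entropy cannot be negative because it measures how different Q is from P.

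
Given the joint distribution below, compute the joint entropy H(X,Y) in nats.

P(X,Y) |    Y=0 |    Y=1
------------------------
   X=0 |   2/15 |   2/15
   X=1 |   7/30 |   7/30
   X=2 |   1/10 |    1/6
1.7453 nats

Joint entropy is H(X,Y) = -Σ_{x,y} p(x,y) log p(x,y).

Summing over all non-zero entries:
H(X,Y) = -[2/15·log_e(2/15) + 2/15·log_e(2/15) + 7/30·log_e(7/30) + 7/30·log_e(7/30) + 1/10·log_e(1/10) + 1/6·log_e(1/6)]
H(X,Y) = 1.7453 nats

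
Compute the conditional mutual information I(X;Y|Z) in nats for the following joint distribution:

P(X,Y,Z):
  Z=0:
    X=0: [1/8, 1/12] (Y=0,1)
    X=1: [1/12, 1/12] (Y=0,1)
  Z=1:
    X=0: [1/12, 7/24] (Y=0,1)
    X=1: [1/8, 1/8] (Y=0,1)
0.0278 nats

Conditional mutual information: I(X;Y|Z) = H(X|Z) + H(Y|Z) - H(X,Y|Z)

H(Z) = 0.6616
H(X,Z) = 1.3398 → H(X|Z) = 0.6782
H(Y,Z) = 1.3170 → H(Y|Z) = 0.6554
H(X,Y,Z) = 1.9675 → H(X,Y|Z) = 1.3059

I(X;Y|Z) = 0.6782 + 0.6554 - 1.3059 = 0.0278 nats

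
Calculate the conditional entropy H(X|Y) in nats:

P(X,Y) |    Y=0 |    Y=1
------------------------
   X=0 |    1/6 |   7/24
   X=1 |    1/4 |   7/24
0.6848 nats

Using the chain rule: H(X|Y) = H(X,Y) - H(Y)

First, compute H(X,Y) = 1.3640 nats

Marginal P(Y) = (5/12, 7/12)
H(Y) = 0.6792 nats

H(X|Y) = H(X,Y) - H(Y) = 1.3640 - 0.6792 = 0.6848 nats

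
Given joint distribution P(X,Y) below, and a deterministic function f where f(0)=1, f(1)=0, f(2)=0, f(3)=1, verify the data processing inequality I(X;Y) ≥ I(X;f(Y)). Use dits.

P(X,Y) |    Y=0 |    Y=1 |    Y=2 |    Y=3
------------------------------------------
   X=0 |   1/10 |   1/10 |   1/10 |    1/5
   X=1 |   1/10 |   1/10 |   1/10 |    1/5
I(X;Y) = 0.0000, I(X;f(Y)) = 0.0000, inequality holds: 0.0000 ≥ 0.0000

Data Processing Inequality: For any Markov chain X → Y → Z, we have I(X;Y) ≥ I(X;Z).

Here Z = f(Y) is a deterministic function of Y, forming X → Y → Z.

Original I(X;Y) = 0.0000 dits

After applying f:
P(X,Z) where Z=f(Y):
- P(X,Z=0) = P(X,Y=1) + P(X,Y=2)
- P(X,Z=1) = P(X,Y=0) + P(X,Y=3)

I(X;Z) = I(X;f(Y)) = 0.0000 dits

Verification: 0.0000 ≥ 0.0000 ✓

Information cannot be created by processing; the function f can only lose information about X.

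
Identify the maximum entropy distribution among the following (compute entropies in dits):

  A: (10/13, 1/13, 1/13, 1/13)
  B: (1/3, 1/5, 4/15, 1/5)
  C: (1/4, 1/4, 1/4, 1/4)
C

For a discrete distribution over n outcomes, entropy is maximized by the uniform distribution.

Computing entropies:
H(A) = 0.3447 dits
H(B) = 0.5917 dits
H(C) = 0.6021 dits

The uniform distribution (where all probabilities equal 1/4) achieves the maximum entropy of log_10(4) = 0.6021 dits.

Distribution C has the highest entropy.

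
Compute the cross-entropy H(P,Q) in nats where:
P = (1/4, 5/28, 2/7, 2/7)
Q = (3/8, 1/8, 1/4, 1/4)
1.4087 nats

Cross-entropy: H(P,Q) = -Σ p(x) log q(x)

Alternatively: H(P,Q) = H(P) + D_KL(P||Q)
H(P) = 1.3701 nats
D_KL(P||Q) = 0.0386 nats

H(P,Q) = 1.3701 + 0.0386 = 1.4087 nats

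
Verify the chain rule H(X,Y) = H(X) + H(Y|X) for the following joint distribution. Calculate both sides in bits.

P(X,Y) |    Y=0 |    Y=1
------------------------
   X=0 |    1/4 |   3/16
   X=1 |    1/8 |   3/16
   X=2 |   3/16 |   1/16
H(X,Y) = 2.4835, H(X) = 1.5462, H(Y|X) = 0.9373 (all in bits)

Chain rule: H(X,Y) = H(X) + H(Y|X)

Left side — joint entropy directly:
H(X,Y) = -Σ p(x,y) log p(x,y) = 2.4835 bits

Right side — compute H(Y|X) from the conditional distributions:
P(X) = (7/16, 5/16, 1/4), so H(X) = 1.5462 bits
H(Y|X) = Σ_x P(X=x) · H(Y|X=x):
  P(Y|X=0) = (4/7, 3/7), H(Y|X=0) = 0.9852, weight P(X=0) = 7/16
  P(Y|X=1) = (2/5, 3/5), H(Y|X=1) = 0.9710, weight P(X=1) = 5/16
  P(Y|X=2) = (3/4, 1/4), H(Y|X=2) = 0.8113, weight P(X=2) = 1/4
H(Y|X) = 0.9373 bits

H(X) + H(Y|X) = 1.5462 + 0.9373 = 2.4835 bits

Both sides equal 2.4835 bits. ✓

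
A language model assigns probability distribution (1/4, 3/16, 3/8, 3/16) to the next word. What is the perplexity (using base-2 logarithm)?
3.8272

Perplexity is 2^H (or exp(H) for natural log).

First, H = -Σ p log p = 1.9363 bits
Perplexity = 2^1.9363 = 3.8272

Interpretation: The model's uncertainty is equivalent to choosing uniformly among 3.8 options.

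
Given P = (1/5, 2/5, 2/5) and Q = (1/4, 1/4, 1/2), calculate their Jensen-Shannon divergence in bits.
0.0186 bits

Jensen-Shannon divergence is:
JSD(P||Q) = 0.5 × D_KL(P||M) + 0.5 × D_KL(Q||M)
where M = 0.5 × (P + Q) is the mixture distribution.

M = 0.5 × (1/5, 2/5, 2/5) + 0.5 × (1/4, 1/4, 1/2) = (9/40, 13/40, 9/20)

D_KL(P||M) = 0.0179 bits
D_KL(Q||M) = 0.0194 bits

JSD(P||Q) = 0.5 × 0.0179 + 0.5 × 0.0194 = 0.0186 bits

Unlike KL divergence, JSD is symmetric and bounded: 0 ≤ JSD ≤ log(2).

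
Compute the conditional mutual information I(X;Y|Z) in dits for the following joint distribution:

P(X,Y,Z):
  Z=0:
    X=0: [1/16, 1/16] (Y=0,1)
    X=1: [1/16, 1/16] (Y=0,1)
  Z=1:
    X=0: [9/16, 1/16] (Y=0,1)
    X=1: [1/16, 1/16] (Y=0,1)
0.0209 dits

Conditional mutual information: I(X;Y|Z) = H(X|Z) + H(Y|Z) - H(X,Y|Z)

H(Z) = 0.2442
H(X,Z) = 0.4662 → H(X|Z) = 0.2220
H(Y,Z) = 0.4662 → H(Y|Z) = 0.2220
H(X,Y,Z) = 0.6674 → H(X,Y|Z) = 0.4231

I(X;Y|Z) = 0.2220 + 0.2220 - 0.4231 = 0.0209 dits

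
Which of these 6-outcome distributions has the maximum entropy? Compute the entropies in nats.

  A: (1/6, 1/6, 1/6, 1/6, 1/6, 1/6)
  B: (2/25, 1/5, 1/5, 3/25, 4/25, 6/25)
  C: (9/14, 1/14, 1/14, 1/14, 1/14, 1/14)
A

For a discrete distribution over n outcomes, entropy is maximized by the uniform distribution.

Computing entropies:
H(A) = 1.7918 nats
H(B) = 1.7360 nats
H(C) = 1.2266 nats

The uniform distribution (where all probabilities equal 1/6) achieves the maximum entropy of log_e(6) = 1.7918 nats.

Distribution A has the highest entropy.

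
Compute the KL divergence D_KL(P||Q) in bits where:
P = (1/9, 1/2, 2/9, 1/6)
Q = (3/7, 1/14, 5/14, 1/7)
1.0722 bits

KL divergence: D_KL(P||Q) = Σ p(x) log(p(x)/q(x))

Computing term by term:
  x=0: 1/9 × log_2[(1/9)/(3/7)] = 1/9 × -1.9475 = -0.2164
  x=1: 1/2 × log_2[(1/2)/(1/14)] = 1/2 × 2.8074 = 1.4037
  x=2: 2/9 × log_2[(2/9)/(5/14)] = 2/9 × -0.6845 = -0.1521
  x=3: 1/6 × log_2[(1/6)/(1/7)] = 1/6 × 0.2224 = 0.0371

D_KL(P||Q) = 1.0722 bits

Note: KL divergence is always non-negative and equals 0 iff P = Q.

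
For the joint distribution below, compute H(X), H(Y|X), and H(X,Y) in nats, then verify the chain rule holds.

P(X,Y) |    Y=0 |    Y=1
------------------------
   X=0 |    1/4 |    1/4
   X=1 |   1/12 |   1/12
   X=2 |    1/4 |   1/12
H(X,Y) = 1.6609, H(X) = 1.0114, H(Y|X) = 0.6495 (all in nats)

Chain rule: H(X,Y) = H(X) + H(Y|X)

Left side — joint entropy directly:
H(X,Y) = -Σ p(x,y) log p(x,y) = 1.6609 nats

Right side — compute H(Y|X) from the conditional distributions:
P(X) = (1/2, 1/6, 1/3), so H(X) = 1.0114 nats
H(Y|X) = Σ_x P(X=x) · H(Y|X=x):
  P(Y|X=0) = (1/2, 1/2), H(Y|X=0) = 0.6931, weight P(X=0) = 1/2
  P(Y|X=1) = (1/2, 1/2), H(Y|X=1) = 0.6931, weight P(X=1) = 1/6
  P(Y|X=2) = (3/4, 1/4), H(Y|X=2) = 0.5623, weight P(X=2) = 1/3
H(Y|X) = 0.6495 nats

H(X) + H(Y|X) = 1.0114 + 0.6495 = 1.6609 nats

Both sides equal 1.6609 nats. ✓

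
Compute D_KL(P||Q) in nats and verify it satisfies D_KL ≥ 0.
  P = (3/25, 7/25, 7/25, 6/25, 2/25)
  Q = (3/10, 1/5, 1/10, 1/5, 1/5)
0.2430 nats

KL divergence satisfies the Gibbs inequality: D_KL(P||Q) ≥ 0 for all distributions P, Q.

D_KL(P||Q) = Σ p(x) log(p(x)/q(x))
Term by term:
  x=0: 3/25 × log_e[(3/25)/(3/10)] = -0.1100
  x=1: 7/25 × log_e[(7/25)/(1/5)] = 0.0942
  x=2: 7/25 × log_e[(7/25)/(1/10)] = 0.2883
  x=3: 6/25 × log_e[(6/25)/(1/5)] = 0.0438
  x=4: 2/25 × log_e[(2/25)/(1/5)] = -0.0733
D_KL(P||Q) = 0.2430 nats

D_KL(P||Q) = 0.2430 ≥ 0 ✓

This non-negativity is a fundamental property: relative entropy cannot be negative because it measures how different Q is from P.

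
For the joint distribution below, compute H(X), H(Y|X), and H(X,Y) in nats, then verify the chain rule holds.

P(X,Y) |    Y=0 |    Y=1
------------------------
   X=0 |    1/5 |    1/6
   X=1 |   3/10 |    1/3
H(X,Y) = 1.3479, H(X) = 0.6572, H(Y|X) = 0.6908 (all in nats)

Chain rule: H(X,Y) = H(X) + H(Y|X)

Left side — joint entropy directly:
H(X,Y) = -Σ p(x,y) log p(x,y) = 1.3479 nats

Right side — compute H(Y|X) from the conditional distributions:
P(X) = (11/30, 19/30), so H(X) = 0.6572 nats
H(Y|X) = Σ_x P(X=x) · H(Y|X=x):
  P(Y|X=0) = (6/11, 5/11), H(Y|X=0) = 0.6890, weight P(X=0) = 11/30
  P(Y|X=1) = (9/19, 10/19), H(Y|X=1) = 0.6918, weight P(X=1) = 19/30
H(Y|X) = 0.6908 nats

H(X) + H(Y|X) = 0.6572 + 0.6908 = 1.3479 nats

Both sides equal 1.3479 nats. ✓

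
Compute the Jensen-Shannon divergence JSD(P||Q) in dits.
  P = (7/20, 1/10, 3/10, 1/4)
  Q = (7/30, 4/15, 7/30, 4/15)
0.0121 dits

Jensen-Shannon divergence is:
JSD(P||Q) = 0.5 × D_KL(P||M) + 0.5 × D_KL(Q||M)
where M = 0.5 × (P + Q) is the mixture distribution.

M = 0.5 × (7/20, 1/10, 3/10, 1/4) + 0.5 × (7/30, 4/15, 7/30, 4/15) = (7/24, 0.183333, 4/15, 0.258333)

D_KL(P||M) = 0.0132 dits
D_KL(Q||M) = 0.0109 dits

JSD(P||Q) = 0.5 × 0.0132 + 0.5 × 0.0109 = 0.0121 dits

Unlike KL divergence, JSD is symmetric and bounded: 0 ≤ JSD ≤ log(2).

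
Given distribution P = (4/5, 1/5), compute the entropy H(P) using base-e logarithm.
0.5004 nats

Shannon entropy is H(X) = -Σ p(x) log p(x).

For P = (4/5, 1/5):
H = -4/5 × log_e(4/5) -1/5 × log_e(1/5)
H = 0.5004 nats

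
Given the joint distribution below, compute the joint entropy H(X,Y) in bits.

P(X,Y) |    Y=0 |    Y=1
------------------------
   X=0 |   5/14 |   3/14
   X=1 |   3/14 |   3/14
1.9592 bits

Joint entropy is H(X,Y) = -Σ_{x,y} p(x,y) log p(x,y).

Summing over all non-zero entries:
H(X,Y) = -[5/14·log_2(5/14) + 3/14·log_2(3/14) + 3/14·log_2(3/14) + 3/14·log_2(3/14)]
H(X,Y) = 1.9592 bits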